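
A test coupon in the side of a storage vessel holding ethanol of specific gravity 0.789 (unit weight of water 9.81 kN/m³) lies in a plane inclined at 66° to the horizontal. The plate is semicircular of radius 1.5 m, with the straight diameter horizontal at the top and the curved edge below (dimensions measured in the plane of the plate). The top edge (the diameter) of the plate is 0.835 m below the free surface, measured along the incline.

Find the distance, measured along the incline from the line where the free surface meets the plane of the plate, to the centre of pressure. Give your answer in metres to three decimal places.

y_p = 1.578 m

γ = 0.789 × 9.81 = 7.74009 kN/m³.
Let θ = 66° be the plate's angle to the horizontal; measure y along the incline from where the plane meets the free surface. Vertical depth h = y·sinθ with sinθ = 0.913545.
The centroid of a semicircle lies 4r/(3π) = 0.63662 m from the diameter, here below the top edge, so y_c = 0.835 + 0.63662 = 1.47162 m and h_c = 1.47162 × 0.913545 = 1.34439 m.
A = πr²/2 = π × 1.5²/2 = 3.53429 m².
Resultant F = γ·h_c·A = 7.74009 × 1.34439 × 3.53429 = 36.7768 kN.
I_c = (π/8 − 8/(9π))·r⁴ = 0.109757 × 1.5⁴ = 0.555645 m⁴.
Centre of pressure: y_p = y_c + I_c/(y_c·A) = 1.47162 + 0.555645/(1.47162 × 3.53429) = 1.47162 + 0.106832 = 1.57845 m along the plane.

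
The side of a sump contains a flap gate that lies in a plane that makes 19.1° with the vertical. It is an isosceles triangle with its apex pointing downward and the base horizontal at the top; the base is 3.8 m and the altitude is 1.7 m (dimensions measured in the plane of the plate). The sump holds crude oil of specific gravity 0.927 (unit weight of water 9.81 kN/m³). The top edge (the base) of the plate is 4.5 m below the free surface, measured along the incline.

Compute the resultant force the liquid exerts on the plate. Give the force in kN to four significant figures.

γ = 0.927 × 9.81 = 9.09387 kN/m³.
The plate makes 19.1° with the vertical, i.e. θ = 90° − 19.1° = 70.9° to the horizontal. Measuring y along the incline from the free-surface line, vertical depth h = y·sinθ with sinθ = 0.944949.
With the apex down, the centroid sits h/3 = 1.7/3 = 0.566667 m below the base (the top edge), so y_c = 4.5 + 0.566667 = 5.06667 m and h_c = 5.06667 × 0.944949 = 4.78774 m.
A = ½ × 3.8 × 1.7 = 3.23 m².
Resultant F = γ·h_c·A = 9.09387 × 4.78774 × 3.23 = 140.631 kN.

F ≈ 140.6 kN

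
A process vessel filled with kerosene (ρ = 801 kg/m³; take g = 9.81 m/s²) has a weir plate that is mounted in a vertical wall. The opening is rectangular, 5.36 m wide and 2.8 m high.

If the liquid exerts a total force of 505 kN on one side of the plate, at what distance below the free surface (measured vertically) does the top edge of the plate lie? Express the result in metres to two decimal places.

γ = ρg = 801 × 9.81 / 1000 = 7.85781 kN/m³.
A = 5.36 × 2.8 = 15.008 m².
From F = γ·h_c·A, the centroid depth is h_c = 505/(7.85781 × 15.008) = 4.2822 m.
The centroid lies 2.8/2 = 1.4 m below the top edge, so the top edge sits at h_top = 4.2822 − 1.4 = 2.8822 m below the surface.

d_top ≈ 2.88 m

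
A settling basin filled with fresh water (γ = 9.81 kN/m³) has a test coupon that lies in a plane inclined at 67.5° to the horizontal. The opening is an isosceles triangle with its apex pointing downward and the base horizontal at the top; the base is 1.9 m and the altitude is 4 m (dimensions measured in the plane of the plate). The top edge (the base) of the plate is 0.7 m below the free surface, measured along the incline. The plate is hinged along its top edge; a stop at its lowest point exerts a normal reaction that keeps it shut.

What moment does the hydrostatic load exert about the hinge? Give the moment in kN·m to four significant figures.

γ = 9.81 kN/m³.
Let θ = 67.5° be the plate's angle to the horizontal; measure y along the incline from where the plane meets the free surface. Vertical depth h = y·sinθ with sinθ = 0.923880.
With the apex down, the centroid sits h/3 = 4/3 = 1.33333 m below the base (the top edge), so y_c = 0.7 + 1.33333 = 2.03333 m and h_c = 2.03333 × 0.923880 = 1.87855 m.
A = ½ × 1.9 × 4 = 3.8 m².
Resultant F = γ·h_c·A = 9.81 × 1.87855 × 3.8 = 70.0286 kN.
I_c = b·h³/36 = 1.9 × 4³/36 = 3.37778 m⁴.
Centre of pressure: y_p = y_c + I_c/(y_c·A) = 2.03333 + 3.37778/(2.03333 × 3.8) = 2.03333 + 0.437159 = 2.47049 m along the plane.
The resultant acts 1.33333 + 0.437159 = 1.77049 m (along the plate) below the hinge at the top edge, so the moment about the hinge is M = F × 1.77049 = 70.0286 × 1.77049 = 123.985 kN·m.

M ≈ 124.0 kN·m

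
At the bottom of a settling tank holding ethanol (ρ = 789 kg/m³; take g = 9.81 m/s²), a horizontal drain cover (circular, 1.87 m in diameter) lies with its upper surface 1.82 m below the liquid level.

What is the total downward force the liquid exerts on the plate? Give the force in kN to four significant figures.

F ≈ 38.69 kN

γ = ρg = 789 × 9.81 / 1000 = 7.74009 kN/m³.
The plate is horizontal, so pressure is uniform at p = γ·h = 7.74009 × 1.82 = 14.087 kN/m².
A = π(0.935)² = 2.74646 m².
F = p·A = 14.087 × 2.74646 = 38.6894 kN.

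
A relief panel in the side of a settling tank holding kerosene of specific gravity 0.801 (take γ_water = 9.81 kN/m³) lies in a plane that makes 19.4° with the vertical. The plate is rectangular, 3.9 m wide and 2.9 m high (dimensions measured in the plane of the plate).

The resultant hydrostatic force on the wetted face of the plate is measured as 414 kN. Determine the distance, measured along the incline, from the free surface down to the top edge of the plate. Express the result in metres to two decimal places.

y_top ≈ 3.49 m

γ = 0.801 × 9.81 = 7.85781 kN/m³.
A = 3.9 × 2.9 = 11.31 m².
From F = γ·h_c·A, the centroid depth is h_c = 414/(7.85781 × 11.31) = 4.65839 m.
The plate makes 19.4° with the vertical, i.e. θ = 90° − 19.4° = 70.6° to the horizontal. Measuring y along the incline from the free-surface line, vertical depth h = y·sinθ with sinθ = 0.943223.
Along the incline, y_c = h_c/sinθ = 4.65839/0.943223 = 4.9388 m.
The centroid lies 2.9/2 = 1.45 m below the top edge, so the top edge sits at y_top = 4.9388 − 1.45 = 3.4888 m along the incline.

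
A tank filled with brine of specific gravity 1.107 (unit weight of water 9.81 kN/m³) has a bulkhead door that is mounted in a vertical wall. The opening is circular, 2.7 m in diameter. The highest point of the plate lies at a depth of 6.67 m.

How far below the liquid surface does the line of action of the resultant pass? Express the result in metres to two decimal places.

h_p = 8.08 m

γ = 1.107 × 9.81 = 10.85967 kN/m³.
The centroid is at the centre, 1.35 m below the top of the plate, so the centroid depth is h_c = 6.67 + 1.35 = 8.02 m.
A = π(1.35)² = 5.72555 m².
Resultant F = γ·h_c·A = 10.85967 × 8.02 × 5.72555 = 498.664 kN.
I_c = πr⁴/4 = π × 1.35⁴/4 = 2.6087 m⁴.
Centre of pressure: y_p = y_c + I_c/(y_c·A) = 8.02 + 2.6087/(8.02 × 5.72555) = 8.02 + 0.056811 = 8.07681 m along the plane.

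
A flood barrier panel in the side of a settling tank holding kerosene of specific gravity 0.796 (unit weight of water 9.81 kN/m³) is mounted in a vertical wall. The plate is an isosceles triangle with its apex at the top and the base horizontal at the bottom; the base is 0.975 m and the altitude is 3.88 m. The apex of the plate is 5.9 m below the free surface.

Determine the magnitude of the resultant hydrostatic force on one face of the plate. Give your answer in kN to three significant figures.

F ≈ 125 kN

γ = 0.796 × 9.81 = 7.80876 kN/m³.
With the apex up, the centroid sits 2h/3 = 2 × 3.88/3 = 2.58667 m below the apex, so the centroid depth is h_c = 5.9 + 2.58667 = 8.48667 m.
A = ½ × 0.975 × 3.88 = 1.8915 m².
Resultant F = γ·h_c·A = 7.80876 × 8.48667 × 1.8915 = 125.35 kN.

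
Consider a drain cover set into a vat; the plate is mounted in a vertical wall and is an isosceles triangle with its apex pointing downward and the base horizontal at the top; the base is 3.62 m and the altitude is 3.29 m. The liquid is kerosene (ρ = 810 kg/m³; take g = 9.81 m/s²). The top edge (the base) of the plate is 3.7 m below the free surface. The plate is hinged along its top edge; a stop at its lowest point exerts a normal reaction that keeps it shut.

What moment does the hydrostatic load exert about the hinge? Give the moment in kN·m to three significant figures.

M ≈ 277 kN·m

γ = ρg = 810 × 9.81 / 1000 = 7.9461 kN/m³.
With the apex down, the centroid sits h/3 = 3.29/3 = 1.09667 m below the base (the top edge), so the centroid depth is h_c = 3.7 + 1.09667 = 4.79667 m.
A = ½ × 3.62 × 3.29 = 5.9549 m².
Resultant F = γ·h_c·A = 7.9461 × 4.79667 × 5.9549 = 226.97 kN.
I_c = b·h³/36 = 3.62 × 3.29³/36 = 3.58091 m⁴.
Centre of pressure: y_p = y_c + I_c/(y_c·A) = 4.79667 + 3.58091/(4.79667 × 5.9549) = 4.79667 + 0.125366 = 4.92204 m along the plane.
The resultant acts 1.09667 + 0.125366 = 1.22204 m (along the plate) below the hinge at the top edge, so the moment about the hinge is M = F × 1.22204 = 226.97 × 1.22204 = 277.366 kN·m.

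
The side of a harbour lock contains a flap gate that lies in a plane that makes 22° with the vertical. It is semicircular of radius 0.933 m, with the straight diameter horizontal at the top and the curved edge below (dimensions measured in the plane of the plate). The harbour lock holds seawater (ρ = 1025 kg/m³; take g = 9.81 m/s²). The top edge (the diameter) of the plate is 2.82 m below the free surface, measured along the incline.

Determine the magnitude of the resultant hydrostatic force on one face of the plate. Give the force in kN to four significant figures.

F ≈ 41.00 kN

γ = ρg = 1025 × 9.81 / 1000 = 10.05525 kN/m³.
The plate makes 22° with the vertical, i.e. θ = 90° − 22° = 68° to the horizontal. Measuring y along the incline from the free-surface line, vertical depth h = y·sinθ with sinθ = 0.927184.
The centroid of a semicircle lies 4r/(3π) = 0.395977 m from the diameter, here below the top edge, so y_c = 2.82 + 0.395977 = 3.21598 m and h_c = 3.21598 × 0.927184 = 2.98181 m.
A = πr²/2 = π × 0.933²/2 = 1.36736 m².
Resultant F = γ·h_c·A = 10.05525 × 2.98181 × 1.36736 = 40.9973 kN.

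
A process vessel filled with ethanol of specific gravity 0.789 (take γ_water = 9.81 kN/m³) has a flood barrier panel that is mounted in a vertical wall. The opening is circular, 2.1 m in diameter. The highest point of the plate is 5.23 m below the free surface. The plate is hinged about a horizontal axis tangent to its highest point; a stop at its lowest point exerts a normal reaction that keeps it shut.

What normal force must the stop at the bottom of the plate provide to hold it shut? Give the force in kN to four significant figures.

P ≈ 87.70 kN

γ = 0.789 × 9.81 = 7.74009 kN/m³.
The centroid is at the centre, 1.05 m below the top of the plate, so the centroid depth is h_c = 5.23 + 1.05 = 6.28 m.
A = π(1.05)² = 3.46361 m².
Resultant F = γ·h_c·A = 7.74009 × 6.28 × 3.46361 = 168.358 kN.
I_c = πr⁴/4 = π × 1.05⁴/4 = 0.954656 m⁴.
Centre of pressure: y_p = y_c + I_c/(y_c·A) = 6.28 + 0.954656/(6.28 × 3.46361) = 6.28 + 0.0438893 = 6.32389 m along the plane.
The resultant acts 1.05 + 0.0438893 = 1.09389 m (along the plate) below the hinge at the top edge, so the moment about the hinge is M = F × 1.09389 = 168.358 × 1.09389 = 184.165 kN·m.
A normal force at the bottom, 2.1 m from the hinge, must supply this moment: P = 184.165/2.1 = 87.6976 kN.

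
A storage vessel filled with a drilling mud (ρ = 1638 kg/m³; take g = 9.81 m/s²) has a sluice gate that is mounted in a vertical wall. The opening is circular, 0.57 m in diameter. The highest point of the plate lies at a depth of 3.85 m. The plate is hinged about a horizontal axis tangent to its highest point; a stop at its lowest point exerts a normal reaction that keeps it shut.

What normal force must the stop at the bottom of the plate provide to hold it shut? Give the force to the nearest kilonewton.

γ = ρg = 1638 × 9.81 / 1000 = 16.06878 kN/m³.
The centroid is at the centre, 0.285 m below the top of the plate, so the centroid depth is h_c = 3.85 + 0.285 = 4.135 m.
A = π(0.285)² = 0.255176 m².
Resultant F = γ·h_c·A = 16.06878 × 4.135 × 0.255176 = 16.955 kN.
I_c = πr⁴/4 = π × 0.285⁴/4 = 0.00518166 m⁴.
Centre of pressure: y_p = y_c + I_c/(y_c·A) = 4.135 + 0.00518166/(4.135 × 0.255176) = 4.135 + 0.00491081 = 4.13991 m along the plane.
The resultant acts 0.285 + 0.00491081 = 0.289911 m (along the plate) below the hinge at the top edge, so the moment about the hinge is M = F × 0.289911 = 16.955 × 0.289911 = 4.91544 kN·m.
A normal force at the bottom, 0.57 m from the hinge, must supply this moment: P = 4.91544/0.57 = 8.62358 kN.

P ≈ 9 kN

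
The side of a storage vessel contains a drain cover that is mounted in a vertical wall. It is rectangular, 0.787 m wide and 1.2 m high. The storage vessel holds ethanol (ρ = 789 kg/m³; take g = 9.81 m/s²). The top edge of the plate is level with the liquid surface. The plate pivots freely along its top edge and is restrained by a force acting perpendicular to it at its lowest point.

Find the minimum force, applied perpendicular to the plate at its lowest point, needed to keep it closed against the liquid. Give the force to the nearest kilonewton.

γ = ρg = 789 × 9.81 / 1000 = 7.74009 kN/m³.
The centroid lies 1.2/2 = 0.6 m below the top edge, so the centroid depth is h_c = 0.6 m.
A = 0.787 × 1.2 = 0.9444 m².
Resultant F = γ·h_c·A = 7.74009 × 0.6 × 0.9444 = 4.38584 kN.
I_c = b·h³/12 = 0.787 × 1.2³/12 = 0.113328 m⁴.
Centre of pressure: y_p = y_c + I_c/(y_c·A) = 0.6 + 0.113328/(0.6 × 0.9444) = 0.6 + 0.2 = 0.8 m along the plane.
The resultant acts 0.6 + 0.2 = 0.8 m (along the plate) below the hinge at the top edge, so the moment about the hinge is M = F × 0.8 = 4.38584 × 0.8 = 3.50867 kN·m.
A normal force at the bottom, 1.2 m from the hinge, must supply this moment: P = 3.50867/1.2 = 2.92389 kN.

P ≈ 3 kN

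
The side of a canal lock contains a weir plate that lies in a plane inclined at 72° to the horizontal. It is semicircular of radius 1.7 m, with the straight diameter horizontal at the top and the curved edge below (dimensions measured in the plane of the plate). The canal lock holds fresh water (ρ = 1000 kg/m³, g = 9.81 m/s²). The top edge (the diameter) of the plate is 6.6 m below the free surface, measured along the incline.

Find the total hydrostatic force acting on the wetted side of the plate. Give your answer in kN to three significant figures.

F ≈ 310 kN

γ = ρg = 1000 × 9.81 = 9810 N/m³ = 9.81 kN/m³.
Let θ = 72° be the plate's angle to the horizontal; measure y along the incline from where the plane meets the free surface. Vertical depth h = y·sinθ with sinθ = 0.951057.
The centroid of a semicircle lies 4r/(3π) = 0.721502 m from the diameter, here below the top edge, so y_c = 6.6 + 0.721502 = 7.3215 m and h_c = 7.3215 × 0.951057 = 6.96316 m.
A = πr²/2 = π × 1.7²/2 = 4.5396 m².
Resultant F = γ·h_c·A = 9.81 × 6.96316 × 4.5396 = 310.094 kN.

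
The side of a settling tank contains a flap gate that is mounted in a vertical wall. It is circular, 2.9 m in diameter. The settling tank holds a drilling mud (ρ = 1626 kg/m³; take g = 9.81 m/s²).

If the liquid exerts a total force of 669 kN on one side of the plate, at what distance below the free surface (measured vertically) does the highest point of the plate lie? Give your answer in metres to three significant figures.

d_top ≈ 4.90 m

γ = ρg = 1626 × 9.81 / 1000 = 15.95106 kN/m³.
A = π(1.45)² = 6.6052 m².
From F = γ·h_c·A, the centroid depth is h_c = 669/(15.95106 × 6.6052) = 6.34966 m.
The centroid is at the centre, 1.45 m below the top of the plate, so the highest point sits at h_top = 6.34966 − 1.45 = 4.89966 m below the surface.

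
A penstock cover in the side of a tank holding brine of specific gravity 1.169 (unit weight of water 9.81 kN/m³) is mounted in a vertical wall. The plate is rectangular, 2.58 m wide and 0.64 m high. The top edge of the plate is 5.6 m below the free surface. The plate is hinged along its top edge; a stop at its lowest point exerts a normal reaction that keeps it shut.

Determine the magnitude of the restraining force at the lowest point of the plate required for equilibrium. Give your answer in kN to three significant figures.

γ = 1.169 × 9.81 = 11.46789 kN/m³.
The centroid lies 0.64/2 = 0.32 m below the top edge, so the centroid depth is h_c = 5.6 + 0.32 = 5.92 m.
A = 2.58 × 0.64 = 1.6512 m².
Resultant F = γ·h_c·A = 11.46789 × 5.92 × 1.6512 = 112.1 kN.
I_c = b·h³/12 = 2.58 × 0.64³/12 = 0.056361 m⁴.
Centre of pressure: y_p = y_c + I_c/(y_c·A) = 5.92 + 0.056361/(5.92 × 1.6512) = 5.92 + 0.00576577 = 5.92577 m along the plane.
The resultant acts 0.32 + 0.00576577 = 0.325766 m (along the plate) below the hinge at the top edge, so the moment about the hinge is M = F × 0.325766 = 112.1 × 0.325766 = 36.5184 kN·m.
A normal force at the bottom, 0.64 m from the hinge, must supply this moment: P = 36.5184/0.64 = 57.06 kN.

P ≈ 57.1 kN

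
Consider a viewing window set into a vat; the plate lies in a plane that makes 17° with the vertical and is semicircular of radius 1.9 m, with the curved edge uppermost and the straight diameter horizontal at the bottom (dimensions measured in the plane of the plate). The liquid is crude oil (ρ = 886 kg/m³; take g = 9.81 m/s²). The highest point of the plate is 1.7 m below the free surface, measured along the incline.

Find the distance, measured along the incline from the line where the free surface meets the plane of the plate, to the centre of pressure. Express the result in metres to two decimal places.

γ = ρg = 886 × 9.81 / 1000 = 8.69166 kN/m³.
The plate makes 17° with the vertical, i.e. θ = 90° − 17° = 73° to the horizontal. Measuring y along the incline from the free-surface line, vertical depth h = y·sinθ with sinθ = 0.956305.
The centroid lies 4r/(3π) = 0.806385 m above the diameter, so r − 4r/(3π) = 1.9 − 0.806385 = 1.09361 m below the topmost point, so y_c = 1.7 + 1.09361 = 2.79361 m and h_c = 2.79361 × 0.956305 = 2.67154 m.
A = πr²/2 = π × 1.9²/2 = 5.67057 m².
Resultant F = γ·h_c·A = 8.69166 × 2.67154 × 5.67057 = 131.671 kN.
I_c = (π/8 − 8/(9π))·r⁴ = 0.109757 × 1.9⁴ = 1.43036 m⁴.
Centre of pressure: y_p = y_c + I_c/(y_c·A) = 2.79361 + 1.43036/(2.79361 × 5.67057) = 2.79361 + 0.0902927 = 2.8839 m along the plane.

y_p = 2.88 m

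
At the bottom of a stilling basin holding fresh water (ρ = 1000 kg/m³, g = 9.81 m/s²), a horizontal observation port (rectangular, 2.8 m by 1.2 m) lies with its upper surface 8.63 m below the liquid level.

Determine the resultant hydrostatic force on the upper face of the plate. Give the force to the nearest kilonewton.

F ≈ 284 kN

γ = ρg = 1000 × 9.81 = 9810 N/m³ = 9.81 kN/m³.
The plate is horizontal, so pressure is uniform at p = γ·h = 9.81 × 8.63 = 84.6603 kN/m².
A = 2.8 × 1.2 = 3.36 m².
F = p·A = 84.6603 × 3.36 = 284.459 kN.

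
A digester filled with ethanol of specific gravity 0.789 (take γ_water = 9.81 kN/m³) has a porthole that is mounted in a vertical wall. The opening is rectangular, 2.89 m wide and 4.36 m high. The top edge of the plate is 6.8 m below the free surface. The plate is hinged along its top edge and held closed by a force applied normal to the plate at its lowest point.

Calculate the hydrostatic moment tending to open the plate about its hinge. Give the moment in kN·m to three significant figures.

M ≈ 2060 kN·m

γ = 0.789 × 9.81 = 7.74009 kN/m³.
The centroid lies 4.36/2 = 2.18 m below the top edge, so the centroid depth is h_c = 6.8 + 2.18 = 8.98 m.
A = 2.89 × 4.36 = 12.6004 m².
Resultant F = γ·h_c·A = 7.74009 × 8.98 × 12.6004 = 875.804 kN.
I_c = b·h³/12 = 2.89 × 4.36³/12 = 19.9607 m⁴.
Centre of pressure: y_p = y_c + I_c/(y_c·A) = 8.98 + 19.9607/(8.98 × 12.6004) = 8.98 + 0.176407 = 9.15641 m along the plane.
The resultant acts 2.18 + 0.176407 = 2.35641 m (along the plate) below the hinge at the top edge, so the moment about the hinge is M = F × 2.35641 = 875.804 × 2.35641 = 2063.75 kN·m.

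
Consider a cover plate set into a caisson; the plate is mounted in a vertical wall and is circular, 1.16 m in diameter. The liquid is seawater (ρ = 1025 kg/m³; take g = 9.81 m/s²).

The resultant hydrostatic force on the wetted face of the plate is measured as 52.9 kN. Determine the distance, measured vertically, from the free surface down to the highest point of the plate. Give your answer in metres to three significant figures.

γ = ρg = 1025 × 9.81 / 1000 = 10.05525 kN/m³.
A = π(0.58)² = 1.05683 m².
From F = γ·h_c·A, the centroid depth is h_c = 52.9/(10.05525 × 1.05683) = 4.97803 m.
The centroid is at the centre, 0.58 m below the top of the plate, so the highest point sits at h_top = 4.97803 − 0.58 = 4.39803 m below the surface.

d_top ≈ 4.40 m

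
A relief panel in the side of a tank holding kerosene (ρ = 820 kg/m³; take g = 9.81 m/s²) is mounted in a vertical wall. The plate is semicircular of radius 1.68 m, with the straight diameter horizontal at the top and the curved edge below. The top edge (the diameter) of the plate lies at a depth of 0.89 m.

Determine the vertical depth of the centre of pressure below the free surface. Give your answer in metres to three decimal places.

h_p = 1.726 m

γ = ρg = 820 × 9.81 / 1000 = 8.0442 kN/m³.
The centroid of a semicircle lies 4r/(3π) = 0.713014 m from the diameter, here below the top edge, so the centroid depth is h_c = 0.89 + 0.713014 = 1.60301 m.
A = πr²/2 = π × 1.68²/2 = 4.43342 m².
Resultant F = γ·h_c·A = 8.0442 × 1.60301 × 4.43342 = 57.1687 kN.
I_c = (π/8 − 8/(9π))·r⁴ = 0.109757 × 1.68⁴ = 0.874318 m⁴.
Centre of pressure: y_p = y_c + I_c/(y_c·A) = 1.60301 + 0.874318/(1.60301 × 4.43342) = 1.60301 + 0.123025 = 1.72603 m along the plane.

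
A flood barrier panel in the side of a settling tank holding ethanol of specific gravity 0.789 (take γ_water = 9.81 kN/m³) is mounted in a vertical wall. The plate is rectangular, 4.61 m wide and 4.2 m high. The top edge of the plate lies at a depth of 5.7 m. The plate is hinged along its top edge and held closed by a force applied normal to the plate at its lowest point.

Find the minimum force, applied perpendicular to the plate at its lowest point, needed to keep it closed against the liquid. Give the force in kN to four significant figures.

P ≈ 636.9 kN

γ = 0.789 × 9.81 = 7.74009 kN/m³.
The centroid lies 4.2/2 = 2.1 m below the top edge, so the centroid depth is h_c = 5.7 + 2.1 = 7.8 m.
A = 4.61 × 4.2 = 19.362 m².
Resultant F = γ·h_c·A = 7.74009 × 7.8 × 19.362 = 1168.94 kN.
I_c = b·h³/12 = 4.61 × 4.2³/12 = 28.4621 m⁴.
Centre of pressure: y_p = y_c + I_c/(y_c·A) = 7.8 + 28.4621/(7.8 × 19.362) = 7.8 + 0.188461 = 7.98846 m along the plane.
The resultant acts 2.1 + 0.188461 = 2.28846 m (along the plate) below the hinge at the top edge, so the moment about the hinge is M = F × 2.28846 = 1168.94 × 2.28846 = 2675.07 kN·m.
A normal force at the bottom, 4.2 m from the hinge, must supply this moment: P = 2675.07/4.2 = 636.921 kN.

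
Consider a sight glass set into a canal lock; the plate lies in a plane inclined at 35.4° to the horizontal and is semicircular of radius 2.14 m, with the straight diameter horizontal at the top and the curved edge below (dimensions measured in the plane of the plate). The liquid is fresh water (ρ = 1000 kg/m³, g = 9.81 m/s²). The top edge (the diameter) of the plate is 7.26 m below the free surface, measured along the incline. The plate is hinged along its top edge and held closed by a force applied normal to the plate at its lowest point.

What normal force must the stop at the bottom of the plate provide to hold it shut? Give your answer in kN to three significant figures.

γ = ρg = 1000 × 9.81 = 9810 N/m³ = 9.81 kN/m³.
Let θ = 35.4° be the plate's angle to the horizontal; measure y along the incline from where the plane meets the free surface. Vertical depth h = y·sinθ with sinθ = 0.579281.
The centroid of a semicircle lies 4r/(3π) = 0.908244 m from the diameter, here below the top edge, so y_c = 7.26 + 0.908244 = 8.16824 m and h_c = 8.16824 × 0.579281 = 4.73171 m.
A = πr²/2 = π × 2.14²/2 = 7.19362 m².
Resultant F = γ·h_c·A = 9.81 × 4.73171 × 7.19362 = 333.914 kN.
I_c = (π/8 − 8/(9π))·r⁴ = 0.109757 × 2.14⁴ = 2.3019 m⁴.
Centre of pressure: y_p = y_c + I_c/(y_c·A) = 8.16824 + 2.3019/(8.16824 × 7.19362) = 8.16824 + 0.0391751 = 8.20742 m along the plane.
The resultant acts 0.908244 + 0.0391751 = 0.947419 m (along the plate) below the hinge at the top edge, so the moment about the hinge is M = F × 0.947419 = 333.914 × 0.947419 = 316.356 kN·m.
A normal force at the bottom, 2.14 m from the hinge, must supply this moment: P = 316.356/2.14 = 147.83 kN.

P ≈ 148 kN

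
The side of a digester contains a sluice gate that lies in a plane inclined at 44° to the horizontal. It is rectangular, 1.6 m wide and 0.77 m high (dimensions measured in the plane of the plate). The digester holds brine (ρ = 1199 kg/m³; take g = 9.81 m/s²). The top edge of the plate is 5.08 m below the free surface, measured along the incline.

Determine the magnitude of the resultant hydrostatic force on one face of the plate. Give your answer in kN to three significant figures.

γ = ρg = 1199 × 9.81 / 1000 = 11.76219 kN/m³.
Let θ = 44° be the plate's angle to the horizontal; measure y along the incline from where the plane meets the free surface. Vertical depth h = y·sinθ with sinθ = 0.694658.
The centroid lies 0.77/2 = 0.385 m below the top edge, so y_c = 5.08 + 0.385 = 5.465 m and h_c = 5.465 × 0.694658 = 3.79631 m.
A = 1.6 × 0.77 = 1.232 m².
Resultant F = γ·h_c·A = 11.76219 × 3.79631 × 1.232 = 55.0124 kN.

F ≈ 55.0 kN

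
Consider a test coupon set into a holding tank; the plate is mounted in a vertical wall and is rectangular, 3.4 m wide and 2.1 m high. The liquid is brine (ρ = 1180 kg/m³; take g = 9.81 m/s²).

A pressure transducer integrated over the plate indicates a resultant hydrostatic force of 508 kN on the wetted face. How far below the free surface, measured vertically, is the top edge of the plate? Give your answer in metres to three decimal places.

d_top ≈ 5.096 m

γ = ρg = 1180 × 9.81 / 1000 = 11.5758 kN/m³.
A = 3.4 × 2.1 = 7.14 m².
From F = γ·h_c·A, the centroid depth is h_c = 508/(11.5758 × 7.14) = 6.14631 m.
The centroid lies 2.1/2 = 1.05 m below the top edge, so the top edge sits at h_top = 6.14631 − 1.05 = 5.09631 m below the surface.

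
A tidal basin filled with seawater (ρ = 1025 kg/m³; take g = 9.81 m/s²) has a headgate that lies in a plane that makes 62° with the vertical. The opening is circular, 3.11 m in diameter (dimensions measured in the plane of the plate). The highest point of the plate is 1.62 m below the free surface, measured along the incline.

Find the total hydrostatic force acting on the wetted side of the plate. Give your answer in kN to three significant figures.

F ≈ 114 kN

γ = ρg = 1025 × 9.81 / 1000 = 10.05525 kN/m³.
The plate makes 62° with the vertical, i.e. θ = 90° − 62° = 28° to the horizontal. Measuring y along the incline from the free-surface line, vertical depth h = y·sinθ with sinθ = 0.469472.
The centroid is at the centre, 1.555 m below the top of the plate, so y_c = 1.62 + 1.555 = 3.175 m and h_c = 3.175 × 0.469472 = 1.49057 m.
A = π(1.555)² = 7.59645 m².
Resultant F = γ·h_c·A = 10.05525 × 1.49057 × 7.59645 = 113.856 kN.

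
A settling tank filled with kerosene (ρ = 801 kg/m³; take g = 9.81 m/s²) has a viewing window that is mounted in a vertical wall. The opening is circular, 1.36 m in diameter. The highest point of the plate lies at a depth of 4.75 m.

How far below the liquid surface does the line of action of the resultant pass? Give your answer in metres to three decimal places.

h_p = 5.451 m

γ = ρg = 801 × 9.81 / 1000 = 7.85781 kN/m³.
The centroid is at the centre, 0.68 m below the top of the plate, so the centroid depth is h_c = 4.75 + 0.68 = 5.43 m.
A = π(0.68)² = 1.45267 m².
Resultant F = γ·h_c·A = 7.85781 × 5.43 × 1.45267 = 61.9824 kN.
I_c = πr⁴/4 = π × 0.68⁴/4 = 0.167929 m⁴.
Centre of pressure: y_p = y_c + I_c/(y_c·A) = 5.43 + 0.167929/(5.43 × 1.45267) = 5.43 + 0.0212892 = 5.45129 m along the plane.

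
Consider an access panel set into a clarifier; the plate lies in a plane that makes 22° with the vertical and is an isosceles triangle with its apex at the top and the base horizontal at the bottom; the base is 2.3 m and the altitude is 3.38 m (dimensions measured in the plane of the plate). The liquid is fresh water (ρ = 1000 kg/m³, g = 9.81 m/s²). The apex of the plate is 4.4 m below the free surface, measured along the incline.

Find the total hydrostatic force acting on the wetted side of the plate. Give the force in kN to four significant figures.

γ = ρg = 1000 × 9.81 = 9810 N/m³ = 9.81 kN/m³.
The plate makes 22° with the vertical, i.e. θ = 90° − 22° = 68° to the horizontal. Measuring y along the incline from the free-surface line, vertical depth h = y·sinθ with sinθ = 0.927184.
With the apex up, the centroid sits 2h/3 = 2 × 3.38/3 = 2.25333 m below the apex, so y_c = 4.4 + 2.25333 = 6.65333 m and h_c = 6.65333 × 0.927184 = 6.16886 m.
A = ½ × 2.3 × 3.38 = 3.887 m².
Resultant F = γ·h_c·A = 9.81 × 6.16886 × 3.887 = 235.228 kN.

F ≈ 235.2 kN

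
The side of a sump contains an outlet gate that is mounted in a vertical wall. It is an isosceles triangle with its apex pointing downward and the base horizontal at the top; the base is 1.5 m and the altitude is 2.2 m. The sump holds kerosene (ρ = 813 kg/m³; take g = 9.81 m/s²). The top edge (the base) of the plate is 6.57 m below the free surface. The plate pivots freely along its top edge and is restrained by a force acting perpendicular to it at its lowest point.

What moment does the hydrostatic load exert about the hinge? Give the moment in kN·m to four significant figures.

M ≈ 74.02 kN·m

γ = ρg = 813 × 9.81 / 1000 = 7.97553 kN/m³.
With the apex down, the centroid sits h/3 = 2.2/3 = 0.733333 m below the base (the top edge), so the centroid depth is h_c = 6.57 + 0.733333 = 7.30333 m.
A = ½ × 1.5 × 2.2 = 1.65 m².
Resultant F = γ·h_c·A = 7.97553 × 7.30333 × 1.65 = 96.1091 kN.
I_c = b·h³/36 = 1.5 × 2.2³/36 = 0.443667 m⁴.
Centre of pressure: y_p = y_c + I_c/(y_c·A) = 7.30333 + 0.443667/(7.30333 × 1.65) = 7.30333 + 0.0368173 = 7.34015 m along the plane.
The resultant acts 0.733333 + 0.0368173 = 0.77015 m (along the plate) below the hinge at the top edge, so the moment about the hinge is M = F × 0.77015 = 96.1091 × 0.77015 = 74.0184 kN·m.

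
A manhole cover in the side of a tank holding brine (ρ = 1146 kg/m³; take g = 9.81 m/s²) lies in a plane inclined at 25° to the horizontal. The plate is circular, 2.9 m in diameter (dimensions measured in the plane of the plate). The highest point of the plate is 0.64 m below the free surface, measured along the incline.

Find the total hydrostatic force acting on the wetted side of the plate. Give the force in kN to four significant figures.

γ = ρg = 1146 × 9.81 / 1000 = 11.24226 kN/m³.
Let θ = 25° be the plate's angle to the horizontal; measure y along the incline from where the plane meets the free surface. Vertical depth h = y·sinθ with sinθ = 0.422618.
The centroid is at the centre, 1.45 m below the top of the plate, so y_c = 0.64 + 1.45 = 2.09 m and h_c = 2.09 × 0.422618 = 0.883272 m.
A = π(1.45)² = 6.6052 m².
Resultant F = γ·h_c·A = 11.24226 × 0.883272 × 6.6052 = 65.5895 kN.

F ≈ 65.59 kN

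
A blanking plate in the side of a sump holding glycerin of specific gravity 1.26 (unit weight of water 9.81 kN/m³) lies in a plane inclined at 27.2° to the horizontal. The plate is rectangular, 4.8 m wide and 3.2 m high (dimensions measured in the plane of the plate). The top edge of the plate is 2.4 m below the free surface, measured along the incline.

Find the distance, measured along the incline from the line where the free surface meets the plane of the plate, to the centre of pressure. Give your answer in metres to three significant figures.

y_p = 4.21 m

γ = 1.26 × 9.81 = 12.3606 kN/m³.
Let θ = 27.2° be the plate's angle to the horizontal; measure y along the incline from where the plane meets the free surface. Vertical depth h = y·sinθ with sinθ = 0.457098.
The centroid lies 3.2/2 = 1.6 m below the top edge, so y_c = 2.4 + 1.6 = 4 m and h_c = 4 × 0.457098 = 1.82839 m.
A = 4.8 × 3.2 = 15.36 m².
Resultant F = γ·h_c·A = 12.3606 × 1.82839 × 15.36 = 347.136 kN.
I_c = b·h³/12 = 4.8 × 3.2³/12 = 13.1072 m⁴.
Centre of pressure: y_p = y_c + I_c/(y_c·A) = 4 + 13.1072/(4 × 15.36) = 4 + 0.213333 = 4.21333 m along the plane.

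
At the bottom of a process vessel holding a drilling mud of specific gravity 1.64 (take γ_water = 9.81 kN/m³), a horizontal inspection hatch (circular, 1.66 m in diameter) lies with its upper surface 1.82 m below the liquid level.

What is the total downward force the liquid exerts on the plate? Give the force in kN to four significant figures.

γ = 1.64 × 9.81 = 16.0884 kN/m³.
The plate is horizontal, so pressure is uniform at p = γ·h = 16.0884 × 1.82 = 29.2809 kN/m².
A = π(0.83)² = 2.16424 m².
F = p·A = 29.2809 × 2.16424 = 63.3709 kN.

F ≈ 63.37 kN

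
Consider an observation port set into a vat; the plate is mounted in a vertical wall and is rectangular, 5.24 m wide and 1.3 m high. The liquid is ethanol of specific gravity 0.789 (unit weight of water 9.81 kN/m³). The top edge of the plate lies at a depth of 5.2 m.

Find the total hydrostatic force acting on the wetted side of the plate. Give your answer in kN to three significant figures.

F ≈ 308 kN

γ = 0.789 × 9.81 = 7.74009 kN/m³.
The centroid lies 1.3/2 = 0.65 m below the top edge, so the centroid depth is h_c = 5.2 + 0.65 = 5.85 m.
A = 5.24 × 1.3 = 6.812 m².
Resultant F = γ·h_c·A = 7.74009 × 5.85 × 6.812 = 308.444 kN.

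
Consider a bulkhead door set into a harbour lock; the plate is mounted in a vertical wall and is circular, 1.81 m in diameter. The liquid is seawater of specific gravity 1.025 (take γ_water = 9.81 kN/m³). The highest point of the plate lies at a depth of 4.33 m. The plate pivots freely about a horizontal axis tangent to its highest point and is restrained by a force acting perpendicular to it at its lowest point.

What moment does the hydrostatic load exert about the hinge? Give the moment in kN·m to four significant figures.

M ≈ 127.9 kN·m

γ = 1.025 × 9.81 = 10.05525 kN/m³.
The centroid is at the centre, 0.905 m below the top of the plate, so the centroid depth is h_c = 4.33 + 0.905 = 5.235 m.
A = π(0.905)² = 2.57304 m².
Resultant F = γ·h_c·A = 10.05525 × 5.235 × 2.57304 = 135.443 kN.
I_c = πr⁴/4 = π × 0.905⁴/4 = 0.526847 m⁴.
Centre of pressure: y_p = y_c + I_c/(y_c·A) = 5.235 + 0.526847/(5.235 × 2.57304) = 5.235 + 0.039113 = 5.27411 m along the plane.
The resultant acts 0.905 + 0.039113 = 0.944113 m (along the plate) below the hinge at the top edge, so the moment about the hinge is M = F × 0.944113 = 135.443 × 0.944113 = 127.873 kN·m.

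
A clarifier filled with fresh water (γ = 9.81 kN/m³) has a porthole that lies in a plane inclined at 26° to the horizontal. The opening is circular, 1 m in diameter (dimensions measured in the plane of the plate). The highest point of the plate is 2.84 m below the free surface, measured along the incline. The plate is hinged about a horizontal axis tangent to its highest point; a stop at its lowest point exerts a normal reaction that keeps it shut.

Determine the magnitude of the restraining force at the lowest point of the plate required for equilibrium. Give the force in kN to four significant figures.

P ≈ 5.852 kN

γ = 9.81 kN/m³.
Let θ = 26° be the plate's angle to the horizontal; measure y along the incline from where the plane meets the free surface. Vertical depth h = y·sinθ with sinθ = 0.438371.
The centroid is at the centre, 0.5 m below the top of the plate, so y_c = 2.84 + 0.5 = 3.34 m and h_c = 3.34 × 0.438371 = 1.46416 m.
A = π(0.5)² = 0.785398 m².
Resultant F = γ·h_c·A = 9.81 × 1.46416 × 0.785398 = 11.281 kN.
I_c = πr⁴/4 = π × 0.5⁴/4 = 0.0490874 m⁴.
Centre of pressure: y_p = y_c + I_c/(y_c·A) = 3.34 + 0.0490874/(3.34 × 0.785398) = 3.34 + 0.0187126 = 3.35871 m along the plane.
The resultant acts 0.5 + 0.0187126 = 0.518713 m (along the plate) below the hinge at the top edge, so the moment about the hinge is M = F × 0.518713 = 11.281 × 0.518713 = 5.8516 kN·m.
A normal force at the bottom, 1 m from the hinge, must supply this moment: P = 5.8516/1 = 5.8516 kN.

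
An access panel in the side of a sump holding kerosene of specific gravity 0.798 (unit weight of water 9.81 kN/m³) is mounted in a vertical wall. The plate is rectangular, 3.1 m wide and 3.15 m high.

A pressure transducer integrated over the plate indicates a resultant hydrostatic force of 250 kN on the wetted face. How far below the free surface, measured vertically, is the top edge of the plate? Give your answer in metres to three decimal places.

γ = 0.798 × 9.81 = 7.82838 kN/m³.
A = 3.1 × 3.15 = 9.765 m².
From F = γ·h_c·A, the centroid depth is h_c = 250/(7.82838 × 9.765) = 3.27036 m.
The centroid lies 3.15/2 = 1.575 m below the top edge, so the top edge sits at h_top = 3.27036 − 1.575 = 1.69536 m below the surface.

d_top ≈ 1.695 m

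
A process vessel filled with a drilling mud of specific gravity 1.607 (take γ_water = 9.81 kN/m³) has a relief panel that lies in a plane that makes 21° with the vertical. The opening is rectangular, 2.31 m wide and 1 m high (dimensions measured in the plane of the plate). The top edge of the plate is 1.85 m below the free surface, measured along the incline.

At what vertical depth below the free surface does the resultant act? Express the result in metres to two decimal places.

h_p = 2.23 m

γ = 1.607 × 9.81 = 15.76467 kN/m³.
The plate makes 21° with the vertical, i.e. θ = 90° − 21° = 69° to the horizontal. Measuring y along the incline from the free-surface line, vertical depth h = y·sinθ with sinθ = 0.933580.
The centroid lies 1/2 = 0.5 m below the top edge, so y_c = 1.85 + 0.5 = 2.35 m and h_c = 2.35 × 0.933580 = 2.19391 m.
A = 2.31 × 1 = 2.31 m².
Resultant F = γ·h_c·A = 15.76467 × 2.19391 × 2.31 = 79.8943 kN.
I_c = b·h³/12 = 2.31 × 1³/12 = 0.1925 m⁴.
Centre of pressure: y_p = y_c + I_c/(y_c·A) = 2.35 + 0.1925/(2.35 × 2.31) = 2.35 + 0.035461 = 2.38546 m along the plane.
Vertically, h_p = y_p·sinθ = 2.38546 × 0.933580 = 2.22702 m.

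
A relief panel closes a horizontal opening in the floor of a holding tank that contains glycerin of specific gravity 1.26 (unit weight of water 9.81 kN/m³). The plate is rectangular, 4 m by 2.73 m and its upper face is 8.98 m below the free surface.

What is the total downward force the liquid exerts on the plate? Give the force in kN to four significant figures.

F ≈ 1212 kN

γ = 1.26 × 9.81 = 12.3606 kN/m³.
The plate is horizontal, so pressure is uniform at p = γ·h = 12.3606 × 8.98 = 110.998 kN/m².
A = 4 × 2.73 = 10.92 m².
F = p·A = 110.998 × 10.92 = 1212.1 kN.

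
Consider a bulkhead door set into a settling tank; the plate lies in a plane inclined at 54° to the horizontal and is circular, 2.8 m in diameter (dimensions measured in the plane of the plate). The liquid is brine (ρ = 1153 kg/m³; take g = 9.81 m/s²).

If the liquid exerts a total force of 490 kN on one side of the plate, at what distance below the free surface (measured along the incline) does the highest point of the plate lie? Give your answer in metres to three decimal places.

y_top ≈ 7.296 m

γ = ρg = 1153 × 9.81 / 1000 = 11.31093 kN/m³.
A = π(1.4)² = 6.15752 m².
From F = γ·h_c·A, the centroid depth is h_c = 490/(11.31093 × 6.15752) = 7.03545 m.
Let θ = 54° be the plate's angle to the horizontal; measure y along the incline from where the plane meets the free surface. Vertical depth h = y·sinθ with sinθ = 0.809017.
Along the incline, y_c = h_c/sinθ = 7.03545/0.809017 = 8.69629 m.
The centroid is at the centre, 1.4 m below the top of the plate, so the highest point sits at y_top = 8.69629 − 1.4 = 7.29629 m along the incline.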